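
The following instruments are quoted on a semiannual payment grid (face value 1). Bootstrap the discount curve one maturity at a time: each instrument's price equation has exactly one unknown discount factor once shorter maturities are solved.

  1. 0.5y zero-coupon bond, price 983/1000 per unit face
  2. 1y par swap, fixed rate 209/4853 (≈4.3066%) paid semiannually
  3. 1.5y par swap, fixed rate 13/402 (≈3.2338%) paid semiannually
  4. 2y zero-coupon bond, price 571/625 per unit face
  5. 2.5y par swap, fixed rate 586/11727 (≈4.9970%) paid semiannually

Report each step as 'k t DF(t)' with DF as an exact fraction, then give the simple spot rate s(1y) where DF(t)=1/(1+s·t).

1 1/2 983/1000
2 1 4791/5000
3 3/2 2383/2500
4 2 571/625
5 5/2 2207/2500
s(1y) = (1/(4791/5000) − 1)/(1) = 209/4791 ≈ 4.3623%

step 1 [0.5y] zero: DF = P = 983/1000 ≈ 0.983000
step 2 [1y] swap r/2=209/9706: DF=(1 − 209/9706·(0.983000))/(1+209/9706) = 4791/5000 ≈ 0.958200
step 3 [1.5y] swap r/2=13/804: DF=(1 − 13/804·(0.983000+0.958200))/(1+13/804) = 2383/2500 ≈ 0.953200
step 4 [2y] zero: DF = P = 571/625 ≈ 0.913600
step 5 [2.5y] swap r/2=293/11727: DF=(1 − 293/11727·(0.983000+0.958200+0.953200+0.913600))/(1+293/11727) = 2207/2500 ≈ 0.882800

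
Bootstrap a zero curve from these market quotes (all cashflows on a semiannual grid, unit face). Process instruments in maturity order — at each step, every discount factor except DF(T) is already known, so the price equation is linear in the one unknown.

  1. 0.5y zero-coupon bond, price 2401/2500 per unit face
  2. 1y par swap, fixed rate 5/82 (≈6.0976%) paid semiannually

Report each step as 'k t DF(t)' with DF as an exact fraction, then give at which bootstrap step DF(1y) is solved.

1 1/2 2401/2500
2 1 471/500
DF(1y) is solved at step 2

step 1 [0.5y] zero: DF = P = 2401/2500 ≈ 0.960400
step 2 [1y] swap r/2=5/164: DF=(1 − 5/164·(0.960400))/(1+5/164) = 471/500 ≈ 0.942000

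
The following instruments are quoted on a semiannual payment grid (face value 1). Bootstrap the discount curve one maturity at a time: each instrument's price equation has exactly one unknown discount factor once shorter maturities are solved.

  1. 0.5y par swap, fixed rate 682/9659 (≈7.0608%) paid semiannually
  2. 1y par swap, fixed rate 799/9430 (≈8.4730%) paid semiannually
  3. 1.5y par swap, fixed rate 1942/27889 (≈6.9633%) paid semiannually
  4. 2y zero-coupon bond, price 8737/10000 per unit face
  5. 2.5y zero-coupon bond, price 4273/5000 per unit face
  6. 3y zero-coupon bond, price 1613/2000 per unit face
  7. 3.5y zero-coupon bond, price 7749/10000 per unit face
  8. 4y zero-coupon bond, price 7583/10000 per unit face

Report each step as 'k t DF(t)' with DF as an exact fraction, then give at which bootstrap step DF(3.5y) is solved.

step 1 [0.5y] swap r/2=341/9659: DF=(1 − 341/9659·(0))/(1+341/9659) = 9659/10000 ≈ 0.965900
step 2 [1y] swap r/2=799/18860: DF=(1 − 799/18860·(0.965900))/(1+799/18860) = 9201/10000 ≈ 0.920100
step 3 [1.5y] swap r/2=971/27889: DF=(1 − 971/27889·(0.965900+0.920100))/(1+971/27889) = 9029/10000 ≈ 0.902900
step 4 [2y] zero: DF = P = 8737/10000 ≈ 0.873700
step 5 [2.5y] zero: DF = P = 4273/5000 ≈ 0.854600
step 6 [3y] zero: DF = P = 1613/2000 ≈ 0.806500
step 7 [3.5y] zero: DF = P = 7749/10000 ≈ 0.774900
step 8 [4y] zero: DF = P = 7583/10000 ≈ 0.758300

1 1/2 9659/10000
2 1 9201/10000
3 3/2 9029/10000
4 2 8737/10000
5 5/2 4273/5000
6 3 1613/2000
7 7/2 7749/10000
8 4 7583/10000
DF(3.5y) is solved at step 7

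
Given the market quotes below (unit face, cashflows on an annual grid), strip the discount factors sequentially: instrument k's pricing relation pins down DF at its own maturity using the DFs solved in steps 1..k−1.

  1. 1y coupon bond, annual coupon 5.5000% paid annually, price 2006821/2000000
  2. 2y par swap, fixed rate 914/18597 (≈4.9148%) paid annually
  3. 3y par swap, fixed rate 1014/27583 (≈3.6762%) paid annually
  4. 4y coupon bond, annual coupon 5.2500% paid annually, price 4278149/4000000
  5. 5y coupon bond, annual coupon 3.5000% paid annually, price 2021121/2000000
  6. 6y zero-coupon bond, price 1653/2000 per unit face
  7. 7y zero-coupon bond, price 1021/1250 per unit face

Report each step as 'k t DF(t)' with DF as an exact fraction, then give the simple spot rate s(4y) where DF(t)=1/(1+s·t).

1 1 9511/10000
2 2 4543/5000
3 3 4493/5000
4 4 4393/5000
5 5 4267/5000
6 6 1653/2000
7 7 1021/1250
s(4y) = (1/(4393/5000) − 1)/(4) = 607/17572 ≈ 3.4544%

step 1 [1y] bond c/1=11/200: DF=(2006821/2000000 − 11/200·(0))/(1+11/200) = 9511/10000 ≈ 0.951100
step 2 [2y] swap r/1=914/18597: DF=(1 − 914/18597·(0.951100))/(1+914/18597) = 4543/5000 ≈ 0.908600
step 3 [3y] swap r/1=1014/27583: DF=(1 − 1014/27583·(0.951100+0.908600))/(1+1014/27583) = 4493/5000 ≈ 0.898600
step 4 [4y] bond c/1=21/400: DF=(4278149/4000000 − 21/400·(0.951100+0.908600+0.898600))/(1+21/400) = 4393/5000 ≈ 0.878600
step 5 [5y] bond c/1=7/200: DF=(2021121/2000000 − 7/200·(0.951100+0.908600+0.898600+0.878600))/(1+7/200) = 4267/5000 ≈ 0.853400
step 6 [6y] zero: DF = P = 1653/2000 ≈ 0.826500
step 7 [7y] zero: DF = P = 1021/1250 ≈ 0.816800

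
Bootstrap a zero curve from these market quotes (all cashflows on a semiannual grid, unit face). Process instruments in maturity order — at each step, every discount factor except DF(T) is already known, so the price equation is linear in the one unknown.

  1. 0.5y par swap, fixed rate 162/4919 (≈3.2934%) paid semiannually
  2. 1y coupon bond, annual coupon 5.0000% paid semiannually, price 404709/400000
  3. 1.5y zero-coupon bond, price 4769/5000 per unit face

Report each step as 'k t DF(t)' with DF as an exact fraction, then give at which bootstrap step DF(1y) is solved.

1 1/2 4919/5000
2 1 9631/10000
3 3/2 4769/5000
DF(1y) is solved at step 2

step 1 [0.5y] swap r/2=81/4919: DF=(1 − 81/4919·(0))/(1+81/4919) = 4919/5000 ≈ 0.983800
step 2 [1y] bond c/2=1/40: DF=(404709/400000 − 1/40·(0.983800))/(1+1/40) = 9631/10000 ≈ 0.963100
step 3 [1.5y] zero: DF = P = 4769/5000 ≈ 0.953800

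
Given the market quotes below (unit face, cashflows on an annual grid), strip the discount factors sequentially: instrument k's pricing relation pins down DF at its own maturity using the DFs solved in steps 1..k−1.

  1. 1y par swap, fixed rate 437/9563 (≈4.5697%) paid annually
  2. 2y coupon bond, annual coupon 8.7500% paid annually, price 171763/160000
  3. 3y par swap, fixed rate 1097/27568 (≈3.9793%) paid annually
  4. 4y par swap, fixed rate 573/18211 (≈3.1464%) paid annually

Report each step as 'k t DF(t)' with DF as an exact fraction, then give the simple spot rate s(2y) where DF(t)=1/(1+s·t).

step 1 [1y] swap r/1=437/9563: DF=(1 − 437/9563·(0))/(1+437/9563) = 9563/10000 ≈ 0.956300
step 2 [2y] bond c/1=7/80: DF=(171763/160000 − 7/80·(0.956300))/(1+7/80) = 4551/5000 ≈ 0.910200
step 3 [3y] swap r/1=1097/27568: DF=(1 − 1097/27568·(0.956300+0.910200))/(1+1097/27568) = 8903/10000 ≈ 0.890300
step 4 [4y] swap r/1=573/18211: DF=(1 − 573/18211·(0.956300+0.910200+0.890300))/(1+573/18211) = 4427/5000 ≈ 0.885400

1 1 9563/10000
2 2 4551/5000
3 3 8903/10000
4 4 4427/5000
s(2y) = (1/(4551/5000) − 1)/(2) = 449/9102 ≈ 4.9330%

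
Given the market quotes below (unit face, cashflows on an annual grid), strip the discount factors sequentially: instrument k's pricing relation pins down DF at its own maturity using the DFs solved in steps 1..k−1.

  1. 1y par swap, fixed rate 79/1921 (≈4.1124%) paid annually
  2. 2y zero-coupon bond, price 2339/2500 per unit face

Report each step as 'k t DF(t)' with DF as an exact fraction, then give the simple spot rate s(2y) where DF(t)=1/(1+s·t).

step 1 [1y] swap r/1=79/1921: DF=(1 − 79/1921·(0))/(1+79/1921) = 1921/2000 ≈ 0.960500
step 2 [2y] zero: DF = P = 2339/2500 ≈ 0.935600

1 1 1921/2000
2 2 2339/2500
s(2y) = (1/(2339/2500) − 1)/(2) = 161/4678 ≈ 3.4416%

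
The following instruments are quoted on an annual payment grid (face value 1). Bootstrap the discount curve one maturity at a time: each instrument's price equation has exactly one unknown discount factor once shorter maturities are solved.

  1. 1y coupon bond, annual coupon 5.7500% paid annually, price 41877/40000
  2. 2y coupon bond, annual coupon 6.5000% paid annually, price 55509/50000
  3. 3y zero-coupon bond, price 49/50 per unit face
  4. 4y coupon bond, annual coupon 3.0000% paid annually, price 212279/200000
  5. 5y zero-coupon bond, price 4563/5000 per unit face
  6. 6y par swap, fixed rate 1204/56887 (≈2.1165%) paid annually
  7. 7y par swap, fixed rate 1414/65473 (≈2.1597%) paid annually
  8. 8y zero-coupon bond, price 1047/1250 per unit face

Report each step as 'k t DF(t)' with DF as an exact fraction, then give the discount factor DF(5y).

step 1 [1y] bond c/1=23/400: DF=(41877/40000 − 23/400·(0))/(1+23/400) = 99/100 ≈ 0.990000
step 2 [2y] bond c/1=13/200: DF=(55509/50000 − 13/200·(0.990000))/(1+13/200) = 491/500 ≈ 0.982000
step 3 [3y] zero: DF = P = 49/50 ≈ 0.980000
step 4 [4y] bond c/1=3/100: DF=(212279/200000 − 3/100·(0.990000+0.982000+0.980000))/(1+3/100) = 1889/2000 ≈ 0.944500
step 5 [5y] zero: DF = P = 4563/5000 ≈ 0.912600
step 6 [6y] swap r/1=1204/56887: DF=(1 − 1204/56887·(0.990000+0.982000+0.980000+0.944500+0.912600))/(1+1204/56887) = 2199/2500 ≈ 0.879600
step 7 [7y] swap r/1=1414/65473: DF=(1 − 1414/65473·(0.990000+0.982000+0.980000+0.944500+0.912600+0.879600))/(1+1414/65473) = 4293/5000 ≈ 0.858600
step 8 [8y] zero: DF = P = 1047/1250 ≈ 0.837600

1 1 99/100
2 2 491/500
3 3 49/50
4 4 1889/2000
5 5 4563/5000
6 6 2199/2500
7 7 4293/5000
8 8 1047/1250
DF(5y) = 4563/5000 ≈ 0.912600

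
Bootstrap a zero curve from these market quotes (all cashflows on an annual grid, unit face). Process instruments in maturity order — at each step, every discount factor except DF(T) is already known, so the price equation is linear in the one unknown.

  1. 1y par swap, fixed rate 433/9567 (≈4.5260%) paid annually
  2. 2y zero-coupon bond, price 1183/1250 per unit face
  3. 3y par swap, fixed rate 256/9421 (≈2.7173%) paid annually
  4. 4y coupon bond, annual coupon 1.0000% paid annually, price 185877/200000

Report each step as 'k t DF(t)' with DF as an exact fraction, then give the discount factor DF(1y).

step 1 [1y] swap r/1=433/9567: DF=(1 − 433/9567·(0))/(1+433/9567) = 9567/10000 ≈ 0.956700
step 2 [2y] zero: DF = P = 1183/1250 ≈ 0.946400
step 3 [3y] swap r/1=256/9421: DF=(1 − 256/9421·(0.956700+0.946400))/(1+256/9421) = 577/625 ≈ 0.923200
step 4 [4y] bond c/1=1/100: DF=(185877/200000 − 1/100·(0.956700+0.946400+0.923200))/(1+1/100) = 4461/5000 ≈ 0.892200

1 1 9567/10000
2 2 1183/1250
3 3 577/625
4 4 4461/5000
DF(1y) = 9567/10000 ≈ 0.956700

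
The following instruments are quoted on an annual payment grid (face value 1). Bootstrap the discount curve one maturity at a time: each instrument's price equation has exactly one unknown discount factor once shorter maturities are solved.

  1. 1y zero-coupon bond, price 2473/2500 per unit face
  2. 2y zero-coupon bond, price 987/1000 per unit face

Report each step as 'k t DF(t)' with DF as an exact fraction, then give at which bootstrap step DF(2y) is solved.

1 1 2473/2500
2 2 987/1000
DF(2y) is solved at step 2

step 1 [1y] zero: DF = P = 2473/2500 ≈ 0.989200
step 2 [2y] zero: DF = P = 987/1000 ≈ 0.987000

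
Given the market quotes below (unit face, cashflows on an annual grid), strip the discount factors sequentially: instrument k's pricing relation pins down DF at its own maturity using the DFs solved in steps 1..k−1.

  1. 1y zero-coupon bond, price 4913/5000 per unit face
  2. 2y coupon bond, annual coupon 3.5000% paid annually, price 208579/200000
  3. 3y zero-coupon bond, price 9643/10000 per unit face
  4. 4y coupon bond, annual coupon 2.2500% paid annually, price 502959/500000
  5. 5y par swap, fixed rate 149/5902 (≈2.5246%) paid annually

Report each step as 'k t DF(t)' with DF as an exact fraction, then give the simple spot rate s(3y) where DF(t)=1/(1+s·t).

step 1 [1y] zero: DF = P = 4913/5000 ≈ 0.982600
step 2 [2y] bond c/1=7/200: DF=(208579/200000 − 7/200·(0.982600))/(1+7/200) = 609/625 ≈ 0.974400
step 3 [3y] zero: DF = P = 9643/10000 ≈ 0.964300
step 4 [4y] bond c/1=9/400: DF=(502959/500000 − 9/400·(0.982600+0.974400+0.964300))/(1+9/400) = 1839/2000 ≈ 0.919500
step 5 [5y] swap r/1=149/5902: DF=(1 − 149/5902·(0.982600+0.974400+0.964300+0.919500))/(1+149/5902) = 1101/1250 ≈ 0.880800

1 1 4913/5000
2 2 609/625
3 3 9643/10000
4 4 1839/2000
5 5 1101/1250
s(3y) = (1/(9643/10000) − 1)/(3) = 119/9643 ≈ 1.2341%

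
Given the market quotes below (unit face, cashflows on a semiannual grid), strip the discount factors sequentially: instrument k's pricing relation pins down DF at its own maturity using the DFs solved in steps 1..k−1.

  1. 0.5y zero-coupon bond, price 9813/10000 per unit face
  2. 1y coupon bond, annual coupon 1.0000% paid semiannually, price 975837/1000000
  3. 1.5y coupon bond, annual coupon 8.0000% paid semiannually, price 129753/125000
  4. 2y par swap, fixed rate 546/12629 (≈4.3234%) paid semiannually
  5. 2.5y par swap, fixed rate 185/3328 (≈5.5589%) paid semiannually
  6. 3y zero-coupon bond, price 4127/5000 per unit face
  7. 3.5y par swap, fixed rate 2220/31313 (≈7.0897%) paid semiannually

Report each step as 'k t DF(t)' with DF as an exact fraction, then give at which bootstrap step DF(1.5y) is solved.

step 1 [0.5y] zero: DF = P = 9813/10000 ≈ 0.981300
step 2 [1y] bond c/2=1/200: DF=(975837/1000000 − 1/200·(0.981300))/(1+1/200) = 9661/10000 ≈ 0.966100
step 3 [1.5y] bond c/2=1/25: DF=(129753/125000 − 1/25·(0.981300+0.966100))/(1+1/25) = 577/625 ≈ 0.923200
step 4 [2y] swap r/2=273/12629: DF=(1 − 273/12629·(0.981300+0.966100+0.923200))/(1+273/12629) = 9181/10000 ≈ 0.918100
step 5 [2.5y] swap r/2=185/6656: DF=(1 − 185/6656·(0.981300+0.966100+0.923200+0.918100))/(1+185/6656) = 1741/2000 ≈ 0.870500
step 6 [3y] zero: DF = P = 4127/5000 ≈ 0.825400
step 7 [3.5y] swap r/2=1110/31313: DF=(1 − 1110/31313·(0.981300+0.966100+0.923200+0.918100+0.870500+0.825400))/(1+1110/31313) = 389/500 ≈ 0.778000

1 1/2 9813/10000
2 1 9661/10000
3 3/2 577/625
4 2 9181/10000
5 5/2 1741/2000
6 3 4127/5000
7 7/2 389/500
DF(1.5y) is solved at step 3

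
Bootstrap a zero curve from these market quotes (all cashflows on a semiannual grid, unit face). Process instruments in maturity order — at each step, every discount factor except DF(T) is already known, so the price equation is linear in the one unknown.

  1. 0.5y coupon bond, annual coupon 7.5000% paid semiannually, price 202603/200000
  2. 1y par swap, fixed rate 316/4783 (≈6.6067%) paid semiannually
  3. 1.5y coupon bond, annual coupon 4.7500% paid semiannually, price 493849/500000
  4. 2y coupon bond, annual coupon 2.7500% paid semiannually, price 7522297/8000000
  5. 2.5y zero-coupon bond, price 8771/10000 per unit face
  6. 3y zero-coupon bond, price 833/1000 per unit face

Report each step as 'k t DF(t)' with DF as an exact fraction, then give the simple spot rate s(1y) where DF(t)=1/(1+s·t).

step 1 [0.5y] bond c/2=3/80: DF=(202603/200000 − 3/80·(0))/(1+3/80) = 2441/2500 ≈ 0.976400
step 2 [1y] swap r/2=158/4783: DF=(1 − 158/4783·(0.976400))/(1+158/4783) = 1171/1250 ≈ 0.936800
step 3 [1.5y] bond c/2=19/800: DF=(493849/500000 − 19/800·(0.976400+0.936800))/(1+19/800) = 2301/2500 ≈ 0.920400
step 4 [2y] bond c/2=11/800: DF=(7522297/8000000 − 11/800·(0.976400+0.936800+0.920400))/(1+11/800) = 8891/10000 ≈ 0.889100
step 5 [2.5y] zero: DF = P = 8771/10000 ≈ 0.877100
step 6 [3y] zero: DF = P = 833/1000 ≈ 0.833000

1 1/2 2441/2500
2 1 1171/1250
3 3/2 2301/2500
4 2 8891/10000
5 5/2 8771/10000
6 3 833/1000
s(1y) = (1/(1171/1250) − 1)/(1) = 79/1171 ≈ 6.7464%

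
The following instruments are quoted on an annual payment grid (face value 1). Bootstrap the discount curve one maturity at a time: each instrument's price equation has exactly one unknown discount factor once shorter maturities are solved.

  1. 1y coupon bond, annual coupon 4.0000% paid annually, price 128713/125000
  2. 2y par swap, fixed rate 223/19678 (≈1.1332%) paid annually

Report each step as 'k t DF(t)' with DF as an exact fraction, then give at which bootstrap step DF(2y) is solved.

step 1 [1y] bond c/1=1/25: DF=(128713/125000 − 1/25·(0))/(1+1/25) = 9901/10000 ≈ 0.990100
step 2 [2y] swap r/1=223/19678: DF=(1 − 223/19678·(0.990100))/(1+223/19678) = 9777/10000 ≈ 0.977700

1 1 9901/10000
2 2 9777/10000
DF(2y) is solved at step 2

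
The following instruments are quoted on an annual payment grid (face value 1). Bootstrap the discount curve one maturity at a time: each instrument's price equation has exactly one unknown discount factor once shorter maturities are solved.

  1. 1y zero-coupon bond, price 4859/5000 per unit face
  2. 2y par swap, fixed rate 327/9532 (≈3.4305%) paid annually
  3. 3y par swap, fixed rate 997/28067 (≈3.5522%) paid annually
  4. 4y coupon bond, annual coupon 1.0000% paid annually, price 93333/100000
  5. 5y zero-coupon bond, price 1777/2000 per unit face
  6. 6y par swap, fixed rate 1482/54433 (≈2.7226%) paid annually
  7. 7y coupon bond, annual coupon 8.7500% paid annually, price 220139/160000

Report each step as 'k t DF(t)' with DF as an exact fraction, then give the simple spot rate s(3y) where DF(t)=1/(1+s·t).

step 1 [1y] zero: DF = P = 4859/5000 ≈ 0.971800
step 2 [2y] swap r/1=327/9532: DF=(1 − 327/9532·(0.971800))/(1+327/9532) = 4673/5000 ≈ 0.934600
step 3 [3y] swap r/1=997/28067: DF=(1 − 997/28067·(0.971800+0.934600))/(1+997/28067) = 9003/10000 ≈ 0.900300
step 4 [4y] bond c/1=1/100: DF=(93333/100000 − 1/100·(0.971800+0.934600+0.900300))/(1+1/100) = 8963/10000 ≈ 0.896300
step 5 [5y] zero: DF = P = 1777/2000 ≈ 0.888500
step 6 [6y] swap r/1=1482/54433: DF=(1 − 1482/54433·(0.971800+0.934600+0.900300+0.896300+0.888500))/(1+1482/54433) = 4259/5000 ≈ 0.851800
step 7 [7y] bond c/1=7/80: DF=(220139/160000 − 7/80·(0.971800+0.934600+0.900300+0.896300+0.888500+0.851800))/(1+7/80) = 517/625 ≈ 0.827200

1 1 4859/5000
2 2 4673/5000
3 3 9003/10000
4 4 8963/10000
5 5 1777/2000
6 6 4259/5000
7 7 517/625
s(3y) = (1/(9003/10000) − 1)/(3) = 997/27009 ≈ 3.6914%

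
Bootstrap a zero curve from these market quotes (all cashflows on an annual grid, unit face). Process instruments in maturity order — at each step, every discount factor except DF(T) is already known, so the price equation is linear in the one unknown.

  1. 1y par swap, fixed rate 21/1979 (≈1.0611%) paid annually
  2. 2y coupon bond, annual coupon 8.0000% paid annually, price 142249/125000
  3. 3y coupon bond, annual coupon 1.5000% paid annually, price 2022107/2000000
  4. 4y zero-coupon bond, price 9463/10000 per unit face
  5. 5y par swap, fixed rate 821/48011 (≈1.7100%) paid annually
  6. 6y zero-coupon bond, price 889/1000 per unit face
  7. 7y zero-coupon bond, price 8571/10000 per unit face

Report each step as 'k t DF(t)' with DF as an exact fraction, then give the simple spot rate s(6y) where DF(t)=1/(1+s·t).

step 1 [1y] swap r/1=21/1979: DF=(1 − 21/1979·(0))/(1+21/1979) = 1979/2000 ≈ 0.989500
step 2 [2y] bond c/1=2/25: DF=(142249/125000 − 2/25·(0.989500))/(1+2/25) = 2451/2500 ≈ 0.980400
step 3 [3y] bond c/1=3/200: DF=(2022107/2000000 − 3/200·(0.989500+0.980400))/(1+3/200) = 967/1000 ≈ 0.967000
step 4 [4y] zero: DF = P = 9463/10000 ≈ 0.946300
step 5 [5y] swap r/1=821/48011: DF=(1 − 821/48011·(0.989500+0.980400+0.967000+0.946300))/(1+821/48011) = 9179/10000 ≈ 0.917900
step 6 [6y] zero: DF = P = 889/1000 ≈ 0.889000
step 7 [7y] zero: DF = P = 8571/10000 ≈ 0.857100

1 1 1979/2000
2 2 2451/2500
3 3 967/1000
4 4 9463/10000
5 5 9179/10000
6 6 889/1000
7 7 8571/10000
s(6y) = (1/(889/1000) − 1)/(6) = 37/1778 ≈ 2.0810%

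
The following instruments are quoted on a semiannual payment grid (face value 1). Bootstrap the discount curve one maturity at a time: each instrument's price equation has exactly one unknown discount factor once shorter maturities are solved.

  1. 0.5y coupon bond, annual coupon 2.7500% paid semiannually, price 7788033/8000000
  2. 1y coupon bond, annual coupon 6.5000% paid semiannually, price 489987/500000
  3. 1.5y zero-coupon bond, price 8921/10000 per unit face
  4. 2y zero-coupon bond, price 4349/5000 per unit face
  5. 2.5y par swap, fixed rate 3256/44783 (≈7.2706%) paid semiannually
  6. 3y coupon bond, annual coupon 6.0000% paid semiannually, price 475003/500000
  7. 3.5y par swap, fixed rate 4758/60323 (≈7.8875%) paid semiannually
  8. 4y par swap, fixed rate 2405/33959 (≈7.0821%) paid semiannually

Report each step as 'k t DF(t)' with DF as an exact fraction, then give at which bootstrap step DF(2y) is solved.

step 1 [0.5y] bond c/2=11/800: DF=(7788033/8000000 − 11/800·(0))/(1+11/800) = 9603/10000 ≈ 0.960300
step 2 [1y] bond c/2=13/400: DF=(489987/500000 − 13/400·(0.960300))/(1+13/400) = 9189/10000 ≈ 0.918900
step 3 [1.5y] zero: DF = P = 8921/10000 ≈ 0.892100
step 4 [2y] zero: DF = P = 4349/5000 ≈ 0.869800
step 5 [2.5y] swap r/2=1628/44783: DF=(1 − 1628/44783·(0.960300+0.918900+0.892100+0.869800))/(1+1628/44783) = 2093/2500 ≈ 0.837200
step 6 [3y] bond c/2=3/100: DF=(475003/500000 − 3/100·(0.960300+0.918900+0.892100+0.869800+0.837200))/(1+3/100) = 7919/10000 ≈ 0.791900
step 7 [3.5y] swap r/2=2379/60323: DF=(1 − 2379/60323·(0.960300+0.918900+0.892100+0.869800+0.837200+0.791900))/(1+2379/60323) = 7621/10000 ≈ 0.762100
step 8 [4y] swap r/2=2405/67918: DF=(1 − 2405/67918·(0.960300+0.918900+0.892100+0.869800+0.837200+0.791900+0.762100))/(1+2405/67918) = 1519/2000 ≈ 0.759500

1 1/2 9603/10000
2 1 9189/10000
3 3/2 8921/10000
4 2 4349/5000
5 5/2 2093/2500
6 3 7919/10000
7 7/2 7621/10000
8 4 1519/2000
DF(2y) is solved at step 4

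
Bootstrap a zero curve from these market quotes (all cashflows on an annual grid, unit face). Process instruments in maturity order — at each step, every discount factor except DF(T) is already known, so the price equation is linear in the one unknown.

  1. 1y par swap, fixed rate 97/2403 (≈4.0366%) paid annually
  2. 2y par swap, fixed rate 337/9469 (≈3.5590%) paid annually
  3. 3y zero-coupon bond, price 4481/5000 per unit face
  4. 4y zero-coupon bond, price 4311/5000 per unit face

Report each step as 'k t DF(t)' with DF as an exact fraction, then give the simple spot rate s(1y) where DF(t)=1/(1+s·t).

step 1 [1y] swap r/1=97/2403: DF=(1 − 97/2403·(0))/(1+97/2403) = 2403/2500 ≈ 0.961200
step 2 [2y] swap r/1=337/9469: DF=(1 − 337/9469·(0.961200))/(1+337/9469) = 4663/5000 ≈ 0.932600
step 3 [3y] zero: DF = P = 4481/5000 ≈ 0.896200
step 4 [4y] zero: DF = P = 4311/5000 ≈ 0.862200

1 1 2403/2500
2 2 4663/5000
3 3 4481/5000
4 4 4311/5000
s(1y) = (1/(2403/2500) − 1)/(1) = 97/2403 ≈ 4.0366%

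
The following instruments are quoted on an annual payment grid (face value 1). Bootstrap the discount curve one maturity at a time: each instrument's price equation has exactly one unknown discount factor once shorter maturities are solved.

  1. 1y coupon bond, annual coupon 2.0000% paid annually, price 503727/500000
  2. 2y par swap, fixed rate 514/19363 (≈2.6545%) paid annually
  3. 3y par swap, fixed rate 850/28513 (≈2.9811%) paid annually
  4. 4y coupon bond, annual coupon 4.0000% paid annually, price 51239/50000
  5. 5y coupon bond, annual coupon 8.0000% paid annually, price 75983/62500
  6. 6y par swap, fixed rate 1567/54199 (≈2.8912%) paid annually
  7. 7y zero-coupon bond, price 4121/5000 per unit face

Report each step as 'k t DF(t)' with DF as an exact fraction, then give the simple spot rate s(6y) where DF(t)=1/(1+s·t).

1 1 9877/10000
2 2 4743/5000
3 3 183/200
4 4 8757/10000
5 5 531/625
6 6 8433/10000
7 7 4121/5000
s(6y) = (1/(8433/10000) − 1)/(6) = 1567/50598 ≈ 3.0970%

step 1 [1y] bond c/1=1/50: DF=(503727/500000 − 1/50·(0))/(1+1/50) = 9877/10000 ≈ 0.987700
step 2 [2y] swap r/1=514/19363: DF=(1 − 514/19363·(0.987700))/(1+514/19363) = 4743/5000 ≈ 0.948600
step 3 [3y] swap r/1=850/28513: DF=(1 − 850/28513·(0.987700+0.948600))/(1+850/28513) = 183/200 ≈ 0.915000
step 4 [4y] bond c/1=1/25: DF=(51239/50000 − 1/25·(0.987700+0.948600+0.915000))/(1+1/25) = 8757/10000 ≈ 0.875700
step 5 [5y] bond c/1=2/25: DF=(75983/62500 − 2/25·(0.987700+0.948600+0.915000+0.875700))/(1+2/25) = 531/625 ≈ 0.849600
step 6 [6y] swap r/1=1567/54199: DF=(1 − 1567/54199·(0.987700+0.948600+0.915000+0.875700+0.849600))/(1+1567/54199) = 8433/10000 ≈ 0.843300
step 7 [7y] zero: DF = P = 4121/5000 ≈ 0.824200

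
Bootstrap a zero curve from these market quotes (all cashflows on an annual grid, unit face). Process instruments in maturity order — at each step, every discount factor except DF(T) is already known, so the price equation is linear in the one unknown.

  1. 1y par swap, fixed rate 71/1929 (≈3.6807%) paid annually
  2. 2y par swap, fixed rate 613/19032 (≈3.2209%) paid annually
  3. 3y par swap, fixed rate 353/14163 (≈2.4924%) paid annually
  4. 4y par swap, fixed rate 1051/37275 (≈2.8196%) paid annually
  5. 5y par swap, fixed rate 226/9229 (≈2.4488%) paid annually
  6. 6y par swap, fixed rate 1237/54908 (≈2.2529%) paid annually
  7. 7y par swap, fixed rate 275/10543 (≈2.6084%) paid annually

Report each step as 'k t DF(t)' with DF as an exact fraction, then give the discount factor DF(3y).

1 1 1929/2000
2 2 9387/10000
3 3 4647/5000
4 4 8949/10000
5 5 887/1000
6 6 8763/10000
7 7 167/200
DF(3y) = 4647/5000 ≈ 0.929400

step 1 [1y] swap r/1=71/1929: DF=(1 − 71/1929·(0))/(1+71/1929) = 1929/2000 ≈ 0.964500
step 2 [2y] swap r/1=613/19032: DF=(1 − 613/19032·(0.964500))/(1+613/19032) = 9387/10000 ≈ 0.938700
step 3 [3y] swap r/1=353/14163: DF=(1 − 353/14163·(0.964500+0.938700))/(1+353/14163) = 4647/5000 ≈ 0.929400
step 4 [4y] swap r/1=1051/37275: DF=(1 − 1051/37275·(0.964500+0.938700+0.929400))/(1+1051/37275) = 8949/10000 ≈ 0.894900
step 5 [5y] swap r/1=226/9229: DF=(1 − 226/9229·(0.964500+0.938700+0.929400+0.894900))/(1+226/9229) = 887/1000 ≈ 0.887000
step 6 [6y] swap r/1=1237/54908: DF=(1 − 1237/54908·(0.964500+0.938700+0.929400+0.894900+0.887000))/(1+1237/54908) = 8763/10000 ≈ 0.876300
step 7 [7y] swap r/1=275/10543: DF=(1 − 275/10543·(0.964500+0.938700+0.929400+0.894900+0.887000+0.876300))/(1+275/10543) = 167/200 ≈ 0.835000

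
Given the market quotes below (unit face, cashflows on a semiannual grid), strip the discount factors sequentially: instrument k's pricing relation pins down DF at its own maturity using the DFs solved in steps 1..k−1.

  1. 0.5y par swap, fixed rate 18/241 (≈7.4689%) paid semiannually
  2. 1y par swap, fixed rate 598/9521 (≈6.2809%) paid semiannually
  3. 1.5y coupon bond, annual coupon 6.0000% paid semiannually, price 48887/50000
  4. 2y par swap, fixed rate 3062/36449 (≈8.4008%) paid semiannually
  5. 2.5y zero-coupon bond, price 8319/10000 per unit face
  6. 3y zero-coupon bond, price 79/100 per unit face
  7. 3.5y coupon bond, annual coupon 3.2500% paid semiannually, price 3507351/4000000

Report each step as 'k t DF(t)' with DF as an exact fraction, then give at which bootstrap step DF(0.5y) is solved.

step 1 [0.5y] swap r/2=9/241: DF=(1 − 9/241·(0))/(1+9/241) = 241/250 ≈ 0.964000
step 2 [1y] swap r/2=299/9521: DF=(1 − 299/9521·(0.964000))/(1+299/9521) = 4701/5000 ≈ 0.940200
step 3 [1.5y] bond c/2=3/100: DF=(48887/50000 − 3/100·(0.964000+0.940200))/(1+3/100) = 4469/5000 ≈ 0.893800
step 4 [2y] swap r/2=1531/36449: DF=(1 − 1531/36449·(0.964000+0.940200+0.893800))/(1+1531/36449) = 8469/10000 ≈ 0.846900
step 5 [2.5y] zero: DF = P = 8319/10000 ≈ 0.831900
step 6 [3y] zero: DF = P = 79/100 ≈ 0.790000
step 7 [3.5y] bond c/2=13/800: DF=(3507351/4000000 − 13/800·(0.964000+0.940200+0.893800+0.846900+0.831900+0.790000))/(1+13/800) = 3893/5000 ≈ 0.778600

1 1/2 241/250
2 1 4701/5000
3 3/2 4469/5000
4 2 8469/10000
5 5/2 8319/10000
6 3 79/100
7 7/2 3893/5000
DF(0.5y) is solved at step 1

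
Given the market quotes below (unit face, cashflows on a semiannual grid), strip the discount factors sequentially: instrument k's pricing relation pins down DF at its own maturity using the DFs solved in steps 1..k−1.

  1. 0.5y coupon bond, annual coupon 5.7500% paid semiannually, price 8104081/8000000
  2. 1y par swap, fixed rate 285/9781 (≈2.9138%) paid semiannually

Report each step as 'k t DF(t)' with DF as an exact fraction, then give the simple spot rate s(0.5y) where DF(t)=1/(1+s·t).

step 1 [0.5y] bond c/2=23/800: DF=(8104081/8000000 − 23/800·(0))/(1+23/800) = 9847/10000 ≈ 0.984700
step 2 [1y] swap r/2=285/19562: DF=(1 − 285/19562·(0.984700))/(1+285/19562) = 1943/2000 ≈ 0.971500

1 1/2 9847/10000
2 1 1943/2000
s(0.5y) = (1/(9847/10000) − 1)/(1/2) = 306/9847 ≈ 3.1075%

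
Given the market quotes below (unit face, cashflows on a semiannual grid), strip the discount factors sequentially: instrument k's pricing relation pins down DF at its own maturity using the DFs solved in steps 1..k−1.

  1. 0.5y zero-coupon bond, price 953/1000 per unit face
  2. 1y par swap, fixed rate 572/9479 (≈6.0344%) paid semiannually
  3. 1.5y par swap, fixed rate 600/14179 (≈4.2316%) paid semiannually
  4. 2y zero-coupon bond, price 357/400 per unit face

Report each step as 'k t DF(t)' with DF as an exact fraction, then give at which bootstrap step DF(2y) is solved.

step 1 [0.5y] zero: DF = P = 953/1000 ≈ 0.953000
step 2 [1y] swap r/2=286/9479: DF=(1 − 286/9479·(0.953000))/(1+286/9479) = 2357/2500 ≈ 0.942800
step 3 [1.5y] swap r/2=300/14179: DF=(1 − 300/14179·(0.953000+0.942800))/(1+300/14179) = 47/50 ≈ 0.940000
step 4 [2y] zero: DF = P = 357/400 ≈ 0.892500

1 1/2 953/1000
2 1 2357/2500
3 3/2 47/50
4 2 357/400
DF(2y) is solved at step 4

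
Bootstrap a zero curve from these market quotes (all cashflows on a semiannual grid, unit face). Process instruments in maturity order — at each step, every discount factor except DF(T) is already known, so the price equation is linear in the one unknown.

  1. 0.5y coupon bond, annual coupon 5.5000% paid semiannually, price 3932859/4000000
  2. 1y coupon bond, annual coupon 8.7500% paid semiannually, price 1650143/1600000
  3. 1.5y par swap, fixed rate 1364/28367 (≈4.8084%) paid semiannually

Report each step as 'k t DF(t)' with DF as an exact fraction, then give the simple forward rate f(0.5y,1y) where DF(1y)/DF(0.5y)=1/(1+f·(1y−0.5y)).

1 1/2 9569/10000
2 1 237/250
3 3/2 4659/5000
f(0.5y,1y) = ((9569/10000)/(237/250) − 1)/(1/2) = 89/4740 ≈ 1.8776%

step 1 [0.5y] bond c/2=11/400: DF=(3932859/4000000 − 11/400·(0))/(1+11/400) = 9569/10000 ≈ 0.956900
step 2 [1y] bond c/2=7/160: DF=(1650143/1600000 − 7/160·(0.956900))/(1+7/160) = 237/250 ≈ 0.948000
step 3 [1.5y] swap r/2=682/28367: DF=(1 − 682/28367·(0.956900+0.948000))/(1+682/28367) = 4659/5000 ≈ 0.931800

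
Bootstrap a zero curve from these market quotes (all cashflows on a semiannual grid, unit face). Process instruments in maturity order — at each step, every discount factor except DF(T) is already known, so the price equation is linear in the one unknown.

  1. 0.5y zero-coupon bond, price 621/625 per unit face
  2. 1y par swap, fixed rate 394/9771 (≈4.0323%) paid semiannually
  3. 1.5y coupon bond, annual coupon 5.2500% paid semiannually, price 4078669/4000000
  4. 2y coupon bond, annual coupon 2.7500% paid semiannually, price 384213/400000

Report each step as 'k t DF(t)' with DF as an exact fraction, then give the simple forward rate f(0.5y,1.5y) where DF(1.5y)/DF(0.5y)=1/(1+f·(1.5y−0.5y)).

1 1/2 621/625
2 1 4803/5000
3 3/2 2359/2500
4 2 4541/5000
f(0.5y,1.5y) = ((621/625)/(2359/2500) − 1)/(1) = 125/2359 ≈ 5.2989%

step 1 [0.5y] zero: DF = P = 621/625 ≈ 0.993600
step 2 [1y] swap r/2=197/9771: DF=(1 − 197/9771·(0.993600))/(1+197/9771) = 4803/5000 ≈ 0.960600
step 3 [1.5y] bond c/2=21/800: DF=(4078669/4000000 − 21/800·(0.993600+0.960600))/(1+21/800) = 2359/2500 ≈ 0.943600
step 4 [2y] bond c/2=11/800: DF=(384213/400000 − 11/800·(0.993600+0.960600+0.943600))/(1+11/800) = 4541/5000 ≈ 0.908200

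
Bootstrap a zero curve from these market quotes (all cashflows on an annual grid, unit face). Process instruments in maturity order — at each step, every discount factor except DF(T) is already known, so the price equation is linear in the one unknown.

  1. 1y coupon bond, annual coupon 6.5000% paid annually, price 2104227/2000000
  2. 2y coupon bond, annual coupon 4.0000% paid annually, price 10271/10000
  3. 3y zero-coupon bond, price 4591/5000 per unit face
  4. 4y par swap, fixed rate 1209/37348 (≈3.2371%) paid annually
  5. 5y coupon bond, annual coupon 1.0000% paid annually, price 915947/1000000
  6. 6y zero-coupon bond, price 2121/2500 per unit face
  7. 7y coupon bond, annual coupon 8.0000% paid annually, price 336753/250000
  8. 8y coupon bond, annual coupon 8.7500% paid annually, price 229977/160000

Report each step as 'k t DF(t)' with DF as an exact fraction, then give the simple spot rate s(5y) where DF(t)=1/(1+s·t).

step 1 [1y] bond c/1=13/200: DF=(2104227/2000000 − 13/200·(0))/(1+13/200) = 9879/10000 ≈ 0.987900
step 2 [2y] bond c/1=1/25: DF=(10271/10000 − 1/25·(0.987900))/(1+1/25) = 1187/1250 ≈ 0.949600
step 3 [3y] zero: DF = P = 4591/5000 ≈ 0.918200
step 4 [4y] swap r/1=1209/37348: DF=(1 − 1209/37348·(0.987900+0.949600+0.918200))/(1+1209/37348) = 8791/10000 ≈ 0.879100
step 5 [5y] bond c/1=1/100: DF=(915947/1000000 − 1/100·(0.987900+0.949600+0.918200+0.879100))/(1+1/100) = 8699/10000 ≈ 0.869900
step 6 [6y] zero: DF = P = 2121/2500 ≈ 0.848400
step 7 [7y] bond c/1=2/25: DF=(336753/250000 − 2/25·(0.987900+0.949600+0.918200+0.879100+0.869900+0.848400))/(1+2/25) = 8433/10000 ≈ 0.843300
step 8 [8y] bond c/1=7/80: DF=(229977/160000 − 7/80·(0.987900+0.949600+0.918200+0.879100+0.869900+0.848400+0.843300))/(1+7/80) = 8151/10000 ≈ 0.815100

1 1 9879/10000
2 2 1187/1250
3 3 4591/5000
4 4 8791/10000
5 5 8699/10000
6 6 2121/2500
7 7 8433/10000
8 8 8151/10000
s(5y) = (1/(8699/10000) − 1)/(5) = 1301/43495 ≈ 2.9911%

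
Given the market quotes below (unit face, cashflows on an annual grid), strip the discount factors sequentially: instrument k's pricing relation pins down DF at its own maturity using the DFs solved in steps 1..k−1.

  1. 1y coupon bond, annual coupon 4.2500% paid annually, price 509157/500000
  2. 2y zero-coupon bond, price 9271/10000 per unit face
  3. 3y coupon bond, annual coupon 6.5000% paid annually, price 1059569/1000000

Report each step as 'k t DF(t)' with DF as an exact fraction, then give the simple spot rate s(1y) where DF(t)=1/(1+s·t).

1 1 1221/1250
2 2 9271/10000
3 3 8787/10000
s(1y) = (1/(1221/1250) − 1)/(1) = 29/1221 ≈ 2.3751%

step 1 [1y] bond c/1=17/400: DF=(509157/500000 − 17/400·(0))/(1+17/400) = 1221/1250 ≈ 0.976800
step 2 [2y] zero: DF = P = 9271/10000 ≈ 0.927100
step 3 [3y] bond c/1=13/200: DF=(1059569/1000000 − 13/200·(0.976800+0.927100))/(1+13/200) = 8787/10000 ≈ 0.878700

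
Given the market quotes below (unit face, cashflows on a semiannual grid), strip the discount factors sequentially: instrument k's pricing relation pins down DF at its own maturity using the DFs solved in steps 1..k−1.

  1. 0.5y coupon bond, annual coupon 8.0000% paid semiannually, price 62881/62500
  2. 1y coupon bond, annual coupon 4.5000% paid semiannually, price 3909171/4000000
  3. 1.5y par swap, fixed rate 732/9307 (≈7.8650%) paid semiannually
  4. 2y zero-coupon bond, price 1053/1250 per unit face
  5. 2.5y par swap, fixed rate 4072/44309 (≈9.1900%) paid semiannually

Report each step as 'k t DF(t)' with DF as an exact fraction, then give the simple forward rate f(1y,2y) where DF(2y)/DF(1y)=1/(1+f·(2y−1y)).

step 1 [0.5y] bond c/2=1/25: DF=(62881/62500 − 1/25·(0))/(1+1/25) = 4837/5000 ≈ 0.967400
step 2 [1y] bond c/2=9/400: DF=(3909171/4000000 − 9/400·(0.967400))/(1+9/400) = 1869/2000 ≈ 0.934500
step 3 [1.5y] swap r/2=366/9307: DF=(1 − 366/9307·(0.967400+0.934500))/(1+366/9307) = 4451/5000 ≈ 0.890200
step 4 [2y] zero: DF = P = 1053/1250 ≈ 0.842400
step 5 [2.5y] swap r/2=2036/44309: DF=(1 − 2036/44309·(0.967400+0.934500+0.890200+0.842400))/(1+2036/44309) = 1991/2500 ≈ 0.796400

1 1/2 4837/5000
2 1 1869/2000
3 3/2 4451/5000
4 2 1053/1250
5 5/2 1991/2500
f(1y,2y) = ((1869/2000)/(1053/1250) − 1)/(1) = 307/2808 ≈ 10.9330%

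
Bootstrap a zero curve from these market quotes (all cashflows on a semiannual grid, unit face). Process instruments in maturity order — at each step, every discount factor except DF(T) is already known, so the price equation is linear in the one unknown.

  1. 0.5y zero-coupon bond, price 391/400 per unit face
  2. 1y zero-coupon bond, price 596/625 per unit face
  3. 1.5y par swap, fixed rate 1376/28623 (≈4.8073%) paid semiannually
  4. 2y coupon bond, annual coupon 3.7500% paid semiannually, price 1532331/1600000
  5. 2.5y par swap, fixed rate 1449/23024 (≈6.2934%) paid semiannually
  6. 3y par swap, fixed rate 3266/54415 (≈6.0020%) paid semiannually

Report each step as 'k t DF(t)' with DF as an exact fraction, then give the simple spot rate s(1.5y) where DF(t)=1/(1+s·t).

1 1/2 391/400
2 1 596/625
3 3/2 582/625
4 2 4437/5000
5 5/2 8551/10000
6 3 8367/10000
s(1.5y) = (1/(582/625) − 1)/(3/2) = 43/873 ≈ 4.9255%

step 1 [0.5y] zero: DF = P = 391/400 ≈ 0.977500
step 2 [1y] zero: DF = P = 596/625 ≈ 0.953600
step 3 [1.5y] swap r/2=688/28623: DF=(1 − 688/28623·(0.977500+0.953600))/(1+688/28623) = 582/625 ≈ 0.931200
step 4 [2y] bond c/2=3/160: DF=(1532331/1600000 − 3/160·(0.977500+0.953600+0.931200))/(1+3/160) = 4437/5000 ≈ 0.887400
step 5 [2.5y] swap r/2=1449/46048: DF=(1 − 1449/46048·(0.977500+0.953600+0.931200+0.887400))/(1+1449/46048) = 8551/10000 ≈ 0.855100
step 6 [3y] swap r/2=1633/54415: DF=(1 − 1633/54415·(0.977500+0.953600+0.931200+0.887400+0.855100))/(1+1633/54415) = 8367/10000 ≈ 0.836700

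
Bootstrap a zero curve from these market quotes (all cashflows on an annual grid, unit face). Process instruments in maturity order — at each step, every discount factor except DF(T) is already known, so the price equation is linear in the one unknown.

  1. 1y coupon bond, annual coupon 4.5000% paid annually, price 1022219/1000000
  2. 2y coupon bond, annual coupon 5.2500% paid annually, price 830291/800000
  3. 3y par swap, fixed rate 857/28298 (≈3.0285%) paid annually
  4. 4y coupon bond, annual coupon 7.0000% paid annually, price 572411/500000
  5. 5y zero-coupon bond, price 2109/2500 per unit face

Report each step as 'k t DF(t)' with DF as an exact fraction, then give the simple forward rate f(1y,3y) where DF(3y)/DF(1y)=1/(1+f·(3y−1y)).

step 1 [1y] bond c/1=9/200: DF=(1022219/1000000 − 9/200·(0))/(1+9/200) = 4891/5000 ≈ 0.978200
step 2 [2y] bond c/1=21/400: DF=(830291/800000 − 21/400·(0.978200))/(1+21/400) = 9373/10000 ≈ 0.937300
step 3 [3y] swap r/1=857/28298: DF=(1 − 857/28298·(0.978200+0.937300))/(1+857/28298) = 9143/10000 ≈ 0.914300
step 4 [4y] bond c/1=7/100: DF=(572411/500000 − 7/100·(0.978200+0.937300+0.914300))/(1+7/100) = 553/625 ≈ 0.884800
step 5 [5y] zero: DF = P = 2109/2500 ≈ 0.843600

1 1 4891/5000
2 2 9373/10000
3 3 9143/10000
4 4 553/625
5 5 2109/2500
f(1y,3y) = ((4891/5000)/(9143/10000) − 1)/(2) = 639/18286 ≈ 3.4945%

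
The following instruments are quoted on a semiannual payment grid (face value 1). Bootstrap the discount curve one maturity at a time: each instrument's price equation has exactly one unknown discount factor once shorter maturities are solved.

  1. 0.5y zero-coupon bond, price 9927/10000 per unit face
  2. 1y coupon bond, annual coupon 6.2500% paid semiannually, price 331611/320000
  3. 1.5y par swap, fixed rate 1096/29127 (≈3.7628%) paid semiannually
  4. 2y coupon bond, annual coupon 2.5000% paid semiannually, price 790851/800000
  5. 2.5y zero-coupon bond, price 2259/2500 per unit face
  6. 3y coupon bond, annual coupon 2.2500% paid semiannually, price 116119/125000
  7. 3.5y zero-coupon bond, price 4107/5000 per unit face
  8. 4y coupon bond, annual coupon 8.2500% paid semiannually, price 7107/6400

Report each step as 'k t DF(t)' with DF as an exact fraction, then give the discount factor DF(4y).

1 1/2 9927/10000
2 1 2437/2500
3 3/2 2363/2500
4 2 2351/2500
5 5/2 2259/2500
6 3 8657/10000
7 7/2 4107/5000
8 4 507/625
DF(4y) = 507/625 ≈ 0.811200

step 1 [0.5y] zero: DF = P = 9927/10000 ≈ 0.992700
step 2 [1y] bond c/2=1/32: DF=(331611/320000 − 1/32·(0.992700))/(1+1/32) = 2437/2500 ≈ 0.974800
step 3 [1.5y] swap r/2=548/29127: DF=(1 − 548/29127·(0.992700+0.974800))/(1+548/29127) = 2363/2500 ≈ 0.945200
step 4 [2y] bond c/2=1/80: DF=(790851/800000 − 1/80·(0.992700+0.974800+0.945200))/(1+1/80) = 2351/2500 ≈ 0.940400
step 5 [2.5y] zero: DF = P = 2259/2500 ≈ 0.903600
step 6 [3y] bond c/2=9/800: DF=(116119/125000 − 9/800·(0.992700+0.974800+0.945200+0.940400+0.903600))/(1+9/800) = 8657/10000 ≈ 0.865700
step 7 [3.5y] zero: DF = P = 4107/5000 ≈ 0.821400
step 8 [4y] bond c/2=33/800: DF=(7107/6400 − 33/800·(0.992700+0.974800+0.945200+0.940400+0.903600+0.865700+0.821400))/(1+33/800) = 507/625 ≈ 0.811200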